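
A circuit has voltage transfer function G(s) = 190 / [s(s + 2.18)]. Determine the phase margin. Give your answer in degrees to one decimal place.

9.0°

Gain crossover: |G(jω)| = 1 at ω ≈ 13.7 rad/s.
∠G(j13.7) = −90° − arctan(13.7/2.18) ≈ -170.96°
PM = 180° + (-170.96°) = 9.04°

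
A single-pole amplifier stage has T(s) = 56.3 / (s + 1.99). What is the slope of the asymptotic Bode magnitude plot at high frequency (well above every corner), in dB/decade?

With 0 zeros and 1 pole, the high-frequency asymptotic slope is 20 × (0 − 1) = -20 dB/decade.

-20 dB/decade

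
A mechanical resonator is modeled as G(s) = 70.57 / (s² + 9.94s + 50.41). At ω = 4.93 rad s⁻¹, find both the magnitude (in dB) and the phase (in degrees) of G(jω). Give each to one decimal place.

|G| = 2.1 dB, ∠G = -62.0 deg

|(j4.93)² + 9.94(j4.93) + 50.41| = |26.105 + j49.004| = 55.52
|G(j4.93)| = 70.57 / 55.52 = 1.271
20 log₁₀(1.271) = 2.08 dB
∠[(j4.93)² + 9.94(j4.93) + 50.41] = ∠[26.105 + j49.004] = 61.96°
∠G(j4.93) = −61.96° = -61.96°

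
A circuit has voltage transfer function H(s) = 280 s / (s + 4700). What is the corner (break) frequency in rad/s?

4700 rad/s

The single real pole at s = −4700 gives a corner at ω = 4700 rad/s.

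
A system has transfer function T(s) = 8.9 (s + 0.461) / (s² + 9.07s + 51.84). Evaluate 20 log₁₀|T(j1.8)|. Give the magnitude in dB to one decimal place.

-9.8 dB

|j1.8 + 0.461| = √(1.8² + 0.461²) = 1.858
|(j1.8)² + 9.07(j1.8) + 51.84| = |48.6 + j16.326| = 51.27
|T(j1.8)| = 8.9 × 1.858 / 51.27 = 0.32256
20 log₁₀(0.32256) = -9.83 dB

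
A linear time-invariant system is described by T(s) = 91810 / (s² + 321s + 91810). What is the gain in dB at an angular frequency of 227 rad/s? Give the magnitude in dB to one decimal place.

0.8 dB

|(j227)² + 321(j227) + 91810| = |40281 + j72867| = 8.326e+04
|T(j227)| = 91810 / 8.326e+04 = 1.1027
20 log₁₀(1.1027) = 0.85 dB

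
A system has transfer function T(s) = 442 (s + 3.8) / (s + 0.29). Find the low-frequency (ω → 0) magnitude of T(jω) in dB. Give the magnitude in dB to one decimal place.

75.3 dB

T(0) = 442 × 3.8 / 0.29 = 5791.7
20 log₁₀(5791.7) = 75.26 dB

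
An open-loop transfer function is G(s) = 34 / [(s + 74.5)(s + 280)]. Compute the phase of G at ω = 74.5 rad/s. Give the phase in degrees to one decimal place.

-59.9 deg

∠(j74.5 + 74.5) = arctan(74.5/74.5) = 45.00°
∠(j74.5 + 280) = arctan(74.5/280) = 14.90°
∠G(j74.5) = − (45.00° + 14.90°) = -59.90°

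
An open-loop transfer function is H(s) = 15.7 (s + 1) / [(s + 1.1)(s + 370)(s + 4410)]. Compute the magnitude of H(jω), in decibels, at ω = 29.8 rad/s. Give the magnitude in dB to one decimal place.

|j29.8 + 1| = √(29.8² + 1²) = 29.82
|j29.8 + 1.1| = √(29.8² + 1.1²) = 29.82
|j29.8 + 370| = √(29.8² + 370²) = 371.2
|j29.8 + 4410| = √(29.8² + 4410²) = 4410
|H(j29.8)| = 15.7 × 29.82 / (29.82 × 371.2 × 4410) = 9.5895e-06
20 log₁₀(9.5895e-06) = -100.36 dB

-100.4 dB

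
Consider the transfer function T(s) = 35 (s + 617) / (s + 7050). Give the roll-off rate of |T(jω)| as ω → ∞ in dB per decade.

0 dB/decade

With 1 zero and 1 pole, the high-frequency asymptotic slope is 20 × (1 − 1) = 0 dB/decade.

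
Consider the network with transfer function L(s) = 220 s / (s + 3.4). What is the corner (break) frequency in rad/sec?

The single real pole at s = −3.4 gives a corner at ω = 3.4 rad/sec.

3.4 rad/sec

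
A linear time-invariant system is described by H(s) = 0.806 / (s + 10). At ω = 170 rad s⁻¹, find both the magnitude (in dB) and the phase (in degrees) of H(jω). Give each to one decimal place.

|H| = -46.5 dB, ∠H = -86.6°

|j170 + 10| = √(170² + 10²) = 170.3
|H(j170)| = 0.806 / 170.3 = 0.004733
20 log₁₀(0.004733) = -46.50 dB
∠(j170 + 10) = arctan(170/10) = 86.63°
∠H(j170) = −86.63° = -86.63°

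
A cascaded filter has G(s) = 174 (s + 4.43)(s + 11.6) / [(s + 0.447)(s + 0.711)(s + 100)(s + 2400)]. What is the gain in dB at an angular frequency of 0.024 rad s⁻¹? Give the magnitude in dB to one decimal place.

-18.6 dB

|j0.024 + 4.43| = √(0.024² + 4.43²) = 4.43
|j0.024 + 11.6| = √(0.024² + 11.6²) = 11.6
|j0.024 + 0.447| = √(0.024² + 0.447²) = 0.4476
|j0.024 + 0.711| = √(0.024² + 0.711²) = 0.7114
|j0.024 + 100| = √(0.024² + 100²) = 100
|j0.024 + 2400| = √(0.024² + 2400²) = 2400
|G(j0.024)| = 174 × 4.43 × 11.6 / (0.4476 × 0.7114 × 100 × 2400) = 0.11699
20 log₁₀(0.11699) = -18.64 dB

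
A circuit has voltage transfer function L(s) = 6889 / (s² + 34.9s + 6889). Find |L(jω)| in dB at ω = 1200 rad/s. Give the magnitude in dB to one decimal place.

-46.4 dB

|(j1200)² + 34.9(j1200) + 6889| = |-1.4331e+06 + j41880| = 1.434e+06
|L(j1200)| = 6889 / 1.434e+06 = 0.004805
20 log₁₀(0.004805) = -46.37 dB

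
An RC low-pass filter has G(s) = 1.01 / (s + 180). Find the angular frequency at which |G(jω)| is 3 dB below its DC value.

180 rad/s

For a single-pole low-pass, the −3 dB point is at the pole: ω = 180 rad/s.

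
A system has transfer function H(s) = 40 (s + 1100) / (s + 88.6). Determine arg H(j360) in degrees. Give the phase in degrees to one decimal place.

∠(j360 + 1100) = arctan(360/1100) = 18.12°
∠(j360 + 88.6) = arctan(360/88.6) = 76.17°
∠H(j360) = 18.12° − 76.17° = -58.05°

-58.1°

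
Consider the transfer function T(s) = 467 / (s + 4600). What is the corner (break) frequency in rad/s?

4600 rad/s

The single real pole at s = −4600 gives a corner at ω = 4600 rad/s.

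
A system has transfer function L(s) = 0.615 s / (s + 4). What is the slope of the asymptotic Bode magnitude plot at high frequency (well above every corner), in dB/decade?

With 1 zero and 1 pole, the high-frequency asymptotic slope is 20 × (1 − 1) = 0 dB/decade.

0 dB/decade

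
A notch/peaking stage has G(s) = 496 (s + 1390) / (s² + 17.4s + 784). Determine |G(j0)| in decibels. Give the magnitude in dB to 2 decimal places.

G(0) = 496 × 1390 / 784 = 879.39
20 log₁₀(879.39) = 58.884 dB

58.88 dB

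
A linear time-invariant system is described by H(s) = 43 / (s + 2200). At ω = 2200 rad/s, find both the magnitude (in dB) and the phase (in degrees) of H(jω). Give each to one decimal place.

|j2200 + 2200| = √(2200² + 2200²) = 3111
|H(j2200)| = 43 / 3111 = 0.013821
20 log₁₀(0.013821) = -37.19 dB
∠(j2200 + 2200) = arctan(2200/2200) = 45.00°
∠H(j2200) = −45.00° = -45.00°

|H| = -37.2 dB, ∠H = -45.0°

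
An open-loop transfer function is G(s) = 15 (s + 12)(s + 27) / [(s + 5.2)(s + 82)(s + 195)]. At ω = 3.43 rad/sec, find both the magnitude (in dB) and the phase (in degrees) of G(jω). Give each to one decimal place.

|G| = -25.8 dB, ∠G = -13.6 deg

|j3.43 + 12| = √(3.43² + 12²) = 12.48
|j3.43 + 27| = √(3.43² + 27²) = 27.22
|j3.43 + 5.2| = √(3.43² + 5.2²) = 6.229
|j3.43 + 82| = √(3.43² + 82²) = 82.07
|j3.43 + 195| = √(3.43² + 195²) = 195
|G(j3.43)| = 15 × 12.48 × 27.22 / (6.229 × 82.07 × 195) = 0.051101
20 log₁₀(0.051101) = -25.83 dB
∠(j3.43 + 12) = arctan(3.43/12) = 15.95°
∠(j3.43 + 27) = arctan(3.43/27) = 7.24°
∠(j3.43 + 5.2) = arctan(3.43/5.2) = 33.41°
∠(j3.43 + 82) = arctan(3.43/82) = 2.40°
∠(j3.43 + 195) = arctan(3.43/195) = 1.01°
∠G(j3.43) = 15.95° + 7.24° − (33.41° + 2.40° + 1.01°) = -13.62°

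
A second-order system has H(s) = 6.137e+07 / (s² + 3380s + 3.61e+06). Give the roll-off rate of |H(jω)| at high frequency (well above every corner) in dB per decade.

-40 dB/decade

With 0 zeros and 2 poles, the high-frequency asymptotic slope is 20 × (0 − 2) = -40 dB/decade.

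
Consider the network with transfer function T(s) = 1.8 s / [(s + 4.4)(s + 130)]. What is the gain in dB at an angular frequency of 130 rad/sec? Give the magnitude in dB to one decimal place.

-40.2 dB

|j130| = 130
|j130 + 4.4| = √(130² + 4.4²) = 130.1
|j130 + 130| = √(130² + 130²) = 183.8
|T(j130)| = 1.8 × 130 / (130.1 × 183.8) = 0.0097851
20 log₁₀(0.0097851) = -40.19 dB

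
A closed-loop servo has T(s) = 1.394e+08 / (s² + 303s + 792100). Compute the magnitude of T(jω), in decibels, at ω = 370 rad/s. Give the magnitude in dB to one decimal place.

|(j370)² + 303(j370) + 792100| = |6.552e+05 + j1.1211e+05| = 6.647e+05
|T(j370)| = 1.394e+08 / 6.647e+05 = 209.71
20 log₁₀(209.71) = 46.43 dB

46.4 dB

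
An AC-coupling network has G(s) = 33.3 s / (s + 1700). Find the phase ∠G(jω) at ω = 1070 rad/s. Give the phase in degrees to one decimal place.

∠(j1070) = 90.00°
∠(j1070 + 1700) = arctan(1070/1700) = 32.19°
∠G(j1070) = 90.00° − 32.19° = 57.81°

57.8°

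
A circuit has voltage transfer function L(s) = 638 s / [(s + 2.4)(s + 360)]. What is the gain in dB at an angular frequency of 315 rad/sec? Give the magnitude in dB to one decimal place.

|j315| = 315
|j315 + 2.4| = √(315² + 2.4²) = 315
|j315 + 360| = √(315² + 360²) = 478.4
|L(j315)| = 638 × 315 / (315 × 478.4) = 1.3337
20 log₁₀(1.3337) = 2.50 dB

2.5 dB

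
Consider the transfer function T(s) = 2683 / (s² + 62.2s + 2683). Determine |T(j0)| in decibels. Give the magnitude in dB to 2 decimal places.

0.00 dB

T(0) = 2683 / 2683 = 1
20 log₁₀(1) = 0.000 dB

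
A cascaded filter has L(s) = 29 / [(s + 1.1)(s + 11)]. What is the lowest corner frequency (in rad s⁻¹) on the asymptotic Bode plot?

1.1 rad s⁻¹

Break frequencies occur at each pole and zero magnitude: 1.1 rad s⁻¹, 11 rad s⁻¹.
The lowest is 1.1 rad s⁻¹.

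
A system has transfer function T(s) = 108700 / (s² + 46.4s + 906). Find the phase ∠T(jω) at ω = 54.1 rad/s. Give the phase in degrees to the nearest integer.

-129°

∠[(j54.1)² + 46.4(j54.1) + 906] = ∠[-2020.8 + j2510.2] = 128.83°
∠T(j54.1) = −128.83° = -128.83°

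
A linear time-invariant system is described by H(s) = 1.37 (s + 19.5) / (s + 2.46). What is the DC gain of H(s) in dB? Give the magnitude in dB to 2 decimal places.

H(0) = 1.37 × 19.5 / 2.46 = 10.86
20 log₁₀(10.86) = 20.716 dB

20.72 dB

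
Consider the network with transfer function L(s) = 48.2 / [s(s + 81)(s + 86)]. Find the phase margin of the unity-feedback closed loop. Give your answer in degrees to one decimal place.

90.0°

Gain crossover: |L(jω)| = 1 at ω ≈ 0.00692 rad s⁻¹.
∠L(j0.00692) = −90° − arctan(0.00692/81) − arctan(0.00692/86) ≈ -90.01°
PM = 180° + (-90.01°) = 89.99°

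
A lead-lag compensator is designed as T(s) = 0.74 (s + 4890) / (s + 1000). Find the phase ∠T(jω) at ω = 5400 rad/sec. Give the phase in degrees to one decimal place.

-31.7°

∠(j5400 + 4890) = arctan(5400/4890) = 47.84°
∠(j5400 + 1000) = arctan(5400/1000) = 79.51°
∠T(j5400) = 47.84° − 79.51° = -31.67°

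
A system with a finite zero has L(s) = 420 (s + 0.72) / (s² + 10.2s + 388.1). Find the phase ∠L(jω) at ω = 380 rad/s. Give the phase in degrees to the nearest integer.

-89°

∠(j380 + 0.72) = arctan(380/0.72) = 89.89°
∠[(j380)² + 10.2(j380) + 388.1] = ∠[-1.4401e+05 + j3876] = 178.46°
∠L(j380) = 89.89° − 178.46° = -88.57°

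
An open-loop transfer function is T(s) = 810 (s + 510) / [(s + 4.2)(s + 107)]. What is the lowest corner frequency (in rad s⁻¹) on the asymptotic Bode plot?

Break frequencies occur at each pole and zero magnitude: 4.2 rad s⁻¹, 107 rad s⁻¹, 510 rad s⁻¹.
The lowest is 4.2 rad s⁻¹.

4.2 rad s⁻¹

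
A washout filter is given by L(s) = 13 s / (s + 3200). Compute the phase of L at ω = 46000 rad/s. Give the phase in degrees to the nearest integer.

4°

∠(j46000) = 90.00°
∠(j46000 + 3200) = arctan(46000/3200) = 86.02°
∠L(j46000) = 90.00° − 86.02° = 3.98°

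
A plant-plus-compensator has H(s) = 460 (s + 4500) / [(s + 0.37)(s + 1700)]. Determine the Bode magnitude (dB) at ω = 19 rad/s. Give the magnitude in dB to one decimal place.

|j19 + 4500| = √(19² + 4500²) = 4500
|j19 + 0.37| = √(19² + 0.37²) = 19
|j19 + 1700| = √(19² + 1700²) = 1700
|H(j19)| = 460 × 4500 / (19 × 1700) = 64.071
20 log₁₀(64.071) = 36.13 dB

36.1 dB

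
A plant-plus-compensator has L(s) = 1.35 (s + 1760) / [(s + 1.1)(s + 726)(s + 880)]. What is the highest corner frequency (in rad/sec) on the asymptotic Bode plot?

1760 rad/sec

Break frequencies occur at each pole and zero magnitude: 1.1 rad/sec, 726 rad/sec, 880 rad/sec, 1760 rad/sec.
The highest is 1760 rad/sec.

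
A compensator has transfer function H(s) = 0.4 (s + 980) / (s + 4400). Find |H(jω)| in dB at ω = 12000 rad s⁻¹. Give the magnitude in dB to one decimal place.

|j12000 + 980| = √(12000² + 980²) = 1.204e+04
|j12000 + 4400| = √(12000² + 4400²) = 1.278e+04
|H(j12000)| = 0.4 × 1.204e+04 / 1.278e+04 = 0.3768
20 log₁₀(0.3768) = -8.48 dB

-8.5 dB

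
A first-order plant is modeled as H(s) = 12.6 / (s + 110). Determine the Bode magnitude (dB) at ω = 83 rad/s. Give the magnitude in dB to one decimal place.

|j83 + 110| = √(83² + 110²) = 137.8
|H(j83)| = 12.6 / 137.8 = 0.091436
20 log₁₀(0.091436) = -20.78 dB

-20.8 dB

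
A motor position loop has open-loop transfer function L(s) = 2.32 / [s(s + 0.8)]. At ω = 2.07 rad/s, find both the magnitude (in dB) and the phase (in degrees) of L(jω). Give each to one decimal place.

|L| = -5.9 dB, ∠L = -158.9 deg

|j2.07 + 0.8| = √(2.07² + 0.8²) = 2.219
|j2.07| = 2.07
|L(j2.07)| = 2.32 / (2.219 × 2.07) = 0.50503
20 log₁₀(0.50503) = -5.93 dB
∠(j2.07 + 0.8) = arctan(2.07/0.8) = 68.87°
∠(j2.07) = 90.00°
∠L(j2.07) = − (68.87° + 90.00°) = -158.87°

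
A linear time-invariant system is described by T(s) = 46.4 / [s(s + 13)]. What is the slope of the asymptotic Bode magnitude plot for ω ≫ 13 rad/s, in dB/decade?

With 0 zeros and 2 poles, the high-frequency asymptotic slope is 20 × (0 − 2) = -40 dB/decade.

-40 dB/decade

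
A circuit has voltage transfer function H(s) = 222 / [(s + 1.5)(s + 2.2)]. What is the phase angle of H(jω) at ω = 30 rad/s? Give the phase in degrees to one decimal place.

∠(j30 + 1.5) = arctan(30/1.5) = 87.14°
∠(j30 + 2.2) = arctan(30/2.2) = 85.81°
∠H(j30) = − (87.14° + 85.81°) = -172.94°

-172.9 deg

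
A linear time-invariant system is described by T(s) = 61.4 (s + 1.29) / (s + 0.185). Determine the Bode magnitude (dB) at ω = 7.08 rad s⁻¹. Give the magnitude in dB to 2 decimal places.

|j7.08 + 1.29| = √(7.08² + 1.29²) = 7.197
|j7.08 + 0.185| = √(7.08² + 0.185²) = 7.082
|T(j7.08)| = 61.4 × 7.197 / 7.082 = 62.39
20 log₁₀(62.39) = 35.902 dB

35.90 dB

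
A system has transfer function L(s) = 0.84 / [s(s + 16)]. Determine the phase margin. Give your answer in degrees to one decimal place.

89.8 deg

Gain crossover: |L(jω)| = 1 at ω ≈ 0.0525 rad/s.
∠L(j0.0525) = −90° − arctan(0.0525/16) ≈ -90.19°
PM = 180° + (-90.19°) = 89.81°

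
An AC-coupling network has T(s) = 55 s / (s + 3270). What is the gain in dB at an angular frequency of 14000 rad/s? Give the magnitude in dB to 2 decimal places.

34.58 dB

|j14000| = 1.4e+04
|j14000 + 3270| = √(14000² + 3270²) = 1.438e+04
|T(j14000)| = 55 × 1.4e+04 / 1.438e+04 = 53.558
20 log₁₀(53.558) = 34.577 dB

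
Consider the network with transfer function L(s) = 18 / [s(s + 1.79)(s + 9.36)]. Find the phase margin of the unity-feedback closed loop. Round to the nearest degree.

56°

Gain crossover: |L(jω)| = 1 at ω ≈ 0.945 rad s⁻¹.
∠L(j0.945) = −90° − arctan(0.945/1.79) − arctan(0.945/9.36) ≈ -123.60°
PM = 180° + (-123.60°) = 56.40°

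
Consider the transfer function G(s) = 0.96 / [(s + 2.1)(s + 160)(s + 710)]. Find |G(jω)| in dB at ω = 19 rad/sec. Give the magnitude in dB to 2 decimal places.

|j19 + 2.1| = √(19² + 2.1²) = 19.12
|j19 + 160| = √(19² + 160²) = 161.1
|j19 + 710| = √(19² + 710²) = 710.3
|G(j19)| = 0.96 / (19.12 × 161.1 × 710.3) = 4.3884e-07
20 log₁₀(4.3884e-07) = -127.154 dB

-127.15 dB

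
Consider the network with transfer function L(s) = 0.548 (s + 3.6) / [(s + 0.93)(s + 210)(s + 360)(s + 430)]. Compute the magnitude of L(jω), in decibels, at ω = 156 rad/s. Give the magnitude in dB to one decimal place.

|j156 + 3.6| = √(156² + 3.6²) = 156
|j156 + 0.93| = √(156² + 0.93²) = 156
|j156 + 210| = √(156² + 210²) = 261.6
|j156 + 360| = √(156² + 360²) = 392.3
|j156 + 430| = √(156² + 430²) = 457.4
|L(j156)| = 0.548 × 156 / (156 × 261.6 × 392.3 × 457.4) = 1.1675e-08
20 log₁₀(1.1675e-08) = -158.65 dB

-158.7 dB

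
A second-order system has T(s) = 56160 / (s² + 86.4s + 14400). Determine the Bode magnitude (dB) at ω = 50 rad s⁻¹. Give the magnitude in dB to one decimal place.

|(j50)² + 86.4(j50) + 14400| = |11900 + j4320| = 1.266e+04
|T(j50)| = 56160 / 1.266e+04 = 4.4361
20 log₁₀(4.4361) = 12.94 dB

12.9 dB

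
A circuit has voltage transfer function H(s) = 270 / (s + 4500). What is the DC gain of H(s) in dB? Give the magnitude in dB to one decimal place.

-24.4 dB

H(0) = 270 / 4500 = 0.06
20 log₁₀(0.06) = -24.44 dB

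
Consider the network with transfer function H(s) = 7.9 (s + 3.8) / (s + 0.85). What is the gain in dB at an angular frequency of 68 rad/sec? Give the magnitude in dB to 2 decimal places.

|j68 + 3.8| = √(68² + 3.8²) = 68.11
|j68 + 0.85| = √(68² + 0.85²) = 68.01
|H(j68)| = 7.9 × 68.11 / 68.01 = 7.9117
20 log₁₀(7.9117) = 17.965 dB

17.97 dB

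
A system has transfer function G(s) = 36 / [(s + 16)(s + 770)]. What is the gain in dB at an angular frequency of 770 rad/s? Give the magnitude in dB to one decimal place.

|j770 + 16| = √(770² + 16²) = 770.2
|j770 + 770| = √(770² + 770²) = 1089
|G(j770)| = 36 / (770.2 × 1089) = 4.2925e-05
20 log₁₀(4.2925e-05) = -87.35 dB

-87.3 dB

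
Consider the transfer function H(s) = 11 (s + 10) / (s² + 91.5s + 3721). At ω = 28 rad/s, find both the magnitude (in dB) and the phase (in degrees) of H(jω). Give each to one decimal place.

|H| = -21.5 dB, ∠H = 29.2°

|j28 + 10| = √(28² + 10²) = 29.73
|(j28)² + 91.5(j28) + 3721| = |2937 + j2562| = 3897
|H(j28)| = 11 × 29.73 / 3897 = 0.083916
20 log₁₀(0.083916) = -21.52 dB
∠(j28 + 10) = arctan(28/10) = 70.35°
∠[(j28)² + 91.5(j28) + 3721] = ∠[2937 + j2562] = 41.10°
∠H(j28) = 70.35° − 41.10° = 29.25°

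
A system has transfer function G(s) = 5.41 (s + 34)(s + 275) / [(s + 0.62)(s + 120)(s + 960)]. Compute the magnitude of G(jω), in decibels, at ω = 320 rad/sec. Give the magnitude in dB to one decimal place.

|j320 + 34| = √(320² + 34²) = 321.8
|j320 + 275| = √(320² + 275²) = 421.9
|j320 + 0.62| = √(320² + 0.62²) = 320
|j320 + 120| = √(320² + 120²) = 341.8
|j320 + 960| = √(320² + 960²) = 1012
|G(j320)| = 5.41 × 321.8 × 421.9 / (320 × 341.8 × 1012) = 0.0066375
20 log₁₀(0.0066375) = -43.56 dB

-43.6 dB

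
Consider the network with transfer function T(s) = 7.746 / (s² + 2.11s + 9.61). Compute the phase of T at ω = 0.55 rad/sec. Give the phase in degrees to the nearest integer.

-7°

∠[(j0.55)² + 2.11(j0.55) + 9.61] = ∠[9.3075 + j1.1605] = 7.11°
∠T(j0.55) = −7.11° = -7.11°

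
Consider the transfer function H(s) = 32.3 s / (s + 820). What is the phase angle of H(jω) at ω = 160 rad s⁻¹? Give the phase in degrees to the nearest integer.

79 deg

∠(j160) = 90.00°
∠(j160 + 820) = arctan(160/820) = 11.04°
∠H(j160) = 90.00° − 11.04° = 78.96°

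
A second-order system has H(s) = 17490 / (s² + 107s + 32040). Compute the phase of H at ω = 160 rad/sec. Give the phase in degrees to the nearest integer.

-69 deg

∠[(j160)² + 107(j160) + 32040] = ∠[6440 + j17120] = 69.39°
∠H(j160) = −69.39° = -69.39°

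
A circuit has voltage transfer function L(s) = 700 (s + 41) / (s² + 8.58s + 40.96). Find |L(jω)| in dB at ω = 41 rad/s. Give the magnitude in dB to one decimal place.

|j41 + 41| = √(41² + 41²) = 57.98
|(j41)² + 8.58(j41) + 40.96| = |-1640 + j351.78| = 1677
|L(j41)| = 700 × 57.98 / 1677 = 24.198
20 log₁₀(24.198) = 27.68 dB

27.7 dB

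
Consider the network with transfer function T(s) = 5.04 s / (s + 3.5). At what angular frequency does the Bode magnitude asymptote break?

The single real pole at s = −3.5 gives a corner at ω = 3.5 rad/sec.

3.5 rad/sec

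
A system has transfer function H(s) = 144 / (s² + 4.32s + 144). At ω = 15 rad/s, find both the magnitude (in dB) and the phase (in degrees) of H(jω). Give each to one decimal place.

|(j15)² + 4.32(j15) + 144| = |-81 + j64.8| = 103.7
|H(j15)| = 144 / 103.7 = 1.3882
20 log₁₀(1.3882) = 2.85 dB
∠[(j15)² + 4.32(j15) + 144] = ∠[-81 + j64.8] = 141.34°
∠H(j15) = −141.34° = -141.34°

|H| = 2.8 dB, ∠H = -141.3°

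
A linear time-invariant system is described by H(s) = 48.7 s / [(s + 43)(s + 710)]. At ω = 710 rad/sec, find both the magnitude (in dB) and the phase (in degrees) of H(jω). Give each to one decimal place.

|j710| = 710
|j710 + 43| = √(710² + 43²) = 711.3
|j710 + 710| = √(710² + 710²) = 1004
|H(j710)| = 48.7 × 710 / (711.3 × 1004) = 0.048413
20 log₁₀(0.048413) = -26.30 dB
∠(j710) = 90.00°
∠(j710 + 43) = arctan(710/43) = 86.53°
∠(j710 + 710) = arctan(710/710) = 45.00°
∠H(j710) = 90.00° − (86.53° + 45.00°) = -41.53°

|H| = -26.3 dB, ∠H = -41.5°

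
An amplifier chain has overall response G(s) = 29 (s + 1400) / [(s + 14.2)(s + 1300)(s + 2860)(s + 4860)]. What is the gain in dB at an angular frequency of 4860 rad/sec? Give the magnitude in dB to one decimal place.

|j4860 + 1400| = √(4860² + 1400²) = 5058
|j4860 + 14.2| = √(4860² + 14.2²) = 4860
|j4860 + 1300| = √(4860² + 1300²) = 5031
|j4860 + 2860| = √(4860² + 2860²) = 5639
|j4860 + 4860| = √(4860² + 4860²) = 6873
|G(j4860)| = 29 × 5058 / (4860 × 5031 × 5639 × 6873) = 1.5478e-10
20 log₁₀(1.5478e-10) = -196.21 dB

-196.2 dB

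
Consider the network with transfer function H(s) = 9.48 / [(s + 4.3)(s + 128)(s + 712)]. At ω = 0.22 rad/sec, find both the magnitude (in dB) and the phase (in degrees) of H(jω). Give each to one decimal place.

|H| = -92.3 dB, ∠H = -3.0 deg

|j0.22 + 4.3| = √(0.22² + 4.3²) = 4.306
|j0.22 + 128| = √(0.22² + 128²) = 128
|j0.22 + 712| = √(0.22² + 712²) = 712
|H(j0.22)| = 9.48 / (4.306 × 128 × 712) = 2.4159e-05
20 log₁₀(2.4159e-05) = -92.34 dB
∠(j0.22 + 4.3) = arctan(0.22/4.3) = 2.93°
∠(j0.22 + 128) = arctan(0.22/128) = 0.10°
∠(j0.22 + 712) = arctan(0.22/712) = 0.02°
∠H(j0.22) = − (2.93° + 0.10° + 0.02°) = -3.05°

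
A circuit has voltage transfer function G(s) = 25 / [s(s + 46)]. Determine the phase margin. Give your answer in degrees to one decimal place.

89.3°

Gain crossover: |G(jω)| = 1 at ω ≈ 0.543 rad s⁻¹.
∠G(j0.543) = −90° − arctan(0.543/46) ≈ -90.68°
PM = 180° + (-90.68°) = 89.32°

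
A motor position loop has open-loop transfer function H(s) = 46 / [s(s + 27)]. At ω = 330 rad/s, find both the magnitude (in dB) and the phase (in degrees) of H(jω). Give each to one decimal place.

|H| = -67.5 dB, ∠H = -175.3°

|j330 + 27| = √(330² + 27²) = 331.1
|j330| = 330
|H(j330)| = 46 / (331.1 × 330) = 0.000421
20 log₁₀(0.000421) = -67.51 dB
∠(j330 + 27) = arctan(330/27) = 85.32°
∠(j330) = 90.00°
∠H(j330) = − (85.32° + 90.00°) = -175.32°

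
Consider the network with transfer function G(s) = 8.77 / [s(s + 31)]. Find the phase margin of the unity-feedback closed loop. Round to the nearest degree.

Gain crossover: |G(jω)| = 1 at ω ≈ 0.283 rad s⁻¹.
∠G(j0.283) = −90° − arctan(0.283/31) ≈ -90.52°
PM = 180° + (-90.52°) = 89.48°

89°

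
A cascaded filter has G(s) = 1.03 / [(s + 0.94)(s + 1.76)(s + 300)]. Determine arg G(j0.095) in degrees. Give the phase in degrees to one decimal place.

∠(j0.095 + 0.94) = arctan(0.095/0.94) = 5.77°
∠(j0.095 + 1.76) = arctan(0.095/1.76) = 3.09°
∠(j0.095 + 300) = arctan(0.095/300) = 0.02°
∠G(j0.095) = − (5.77° + 3.09° + 0.02°) = -8.88°

-8.9 deg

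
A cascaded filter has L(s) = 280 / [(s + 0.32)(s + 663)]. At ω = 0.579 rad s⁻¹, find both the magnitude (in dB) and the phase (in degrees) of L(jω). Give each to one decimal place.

|L| = -3.9 dB, ∠L = -61.1°

|j0.579 + 0.32| = √(0.579² + 0.32²) = 0.6615
|j0.579 + 663| = √(0.579² + 663²) = 663
|L(j0.579)| = 280 / (0.6615 × 663) = 0.63839
20 log₁₀(0.63839) = -3.90 dB
∠(j0.579 + 0.32) = arctan(0.579/0.32) = 61.07°
∠(j0.579 + 663) = arctan(0.579/663) = 0.05°
∠L(j0.579) = − (61.07° + 0.05°) = -61.12°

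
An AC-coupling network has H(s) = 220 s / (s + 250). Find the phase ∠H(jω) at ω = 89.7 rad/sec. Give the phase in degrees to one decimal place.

∠(j89.7) = 90.00°
∠(j89.7 + 250) = arctan(89.7/250) = 19.74°
∠H(j89.7) = 90.00° − 19.74° = 70.26°

70.3°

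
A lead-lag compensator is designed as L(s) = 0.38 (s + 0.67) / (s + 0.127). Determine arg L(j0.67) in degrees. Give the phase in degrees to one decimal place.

-34.3°

∠(j0.67 + 0.67) = arctan(0.67/0.67) = 45.00°
∠(j0.67 + 0.127) = arctan(0.67/0.127) = 79.27°
∠L(j0.67) = 45.00° − 79.27° = -34.27°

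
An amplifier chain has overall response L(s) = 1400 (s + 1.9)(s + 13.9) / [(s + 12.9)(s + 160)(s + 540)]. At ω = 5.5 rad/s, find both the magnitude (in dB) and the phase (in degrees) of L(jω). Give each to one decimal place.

|j5.5 + 1.9| = √(5.5² + 1.9²) = 5.819
|j5.5 + 13.9| = √(5.5² + 13.9²) = 14.95
|j5.5 + 12.9| = √(5.5² + 12.9²) = 14.02
|j5.5 + 160| = √(5.5² + 160²) = 160.1
|j5.5 + 540| = √(5.5² + 540²) = 540
|L(j5.5)| = 1400 × 5.819 × 14.95 / (14.02 × 160.1 × 540) = 0.10044
20 log₁₀(0.10044) = -19.96 dB
∠(j5.5 + 1.9) = arctan(5.5/1.9) = 70.94°
∠(j5.5 + 13.9) = arctan(5.5/13.9) = 21.59°
∠(j5.5 + 12.9) = arctan(5.5/12.9) = 23.09°
∠(j5.5 + 160) = arctan(5.5/160) = 1.97°
∠(j5.5 + 540) = arctan(5.5/540) = 0.58°
∠L(j5.5) = 70.94° + 21.59° − (23.09° + 1.97° + 0.58°) = 66.89°

|L| = -20.0 dB, ∠L = 66.9°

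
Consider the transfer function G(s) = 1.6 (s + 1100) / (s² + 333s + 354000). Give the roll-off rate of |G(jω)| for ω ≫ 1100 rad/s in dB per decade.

-20 dB/decade

With 1 zero and 2 poles, the high-frequency asymptotic slope is 20 × (1 − 2) = -20 dB/decade.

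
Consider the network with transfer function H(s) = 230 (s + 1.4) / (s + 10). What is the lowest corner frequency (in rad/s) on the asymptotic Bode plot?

Break frequencies occur at each pole and zero magnitude: 1.4 rad/s, 10 rad/s.
The lowest is 1.4 rad/s.

1.4 rad/s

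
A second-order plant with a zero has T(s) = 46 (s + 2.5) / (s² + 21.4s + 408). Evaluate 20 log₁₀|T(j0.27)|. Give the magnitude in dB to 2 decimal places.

|j0.27 + 2.5| = √(0.27² + 2.5²) = 2.515
|(j0.27)² + 21.4(j0.27) + 408| = |407.93 + j5.778| = 408
|T(j0.27)| = 46 × 2.515 / 408 = 0.28352
20 log₁₀(0.28352) = -10.948 dB

-10.95 dB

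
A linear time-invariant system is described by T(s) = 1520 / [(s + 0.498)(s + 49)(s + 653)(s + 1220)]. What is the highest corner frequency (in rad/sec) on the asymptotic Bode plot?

1220 rad/sec

Break frequencies occur at each pole and zero magnitude: 0.498 rad/sec, 49 rad/sec, 653 rad/sec, 1220 rad/sec.
The highest is 1220 rad/sec.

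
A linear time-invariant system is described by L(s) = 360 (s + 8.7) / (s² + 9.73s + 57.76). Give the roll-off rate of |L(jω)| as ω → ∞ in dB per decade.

-20 dB/decade

With 1 zero and 2 poles, the high-frequency asymptotic slope is 20 × (1 − 2) = -20 dB/decade.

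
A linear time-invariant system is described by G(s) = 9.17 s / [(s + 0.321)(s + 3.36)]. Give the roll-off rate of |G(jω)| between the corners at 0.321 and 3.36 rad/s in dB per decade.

0 dB/decade

In this band the factors already past their corner are: 1 differentiator zero, pole at 0.321; net slope = 0 dB/decade.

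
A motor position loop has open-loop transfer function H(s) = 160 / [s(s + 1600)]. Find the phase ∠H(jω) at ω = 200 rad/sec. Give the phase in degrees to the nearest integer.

∠(j200 + 1600) = arctan(200/1600) = 7.13°
∠(j200) = 90.00°
∠H(j200) = − (7.13° + 90.00°) = -97.13°

-97°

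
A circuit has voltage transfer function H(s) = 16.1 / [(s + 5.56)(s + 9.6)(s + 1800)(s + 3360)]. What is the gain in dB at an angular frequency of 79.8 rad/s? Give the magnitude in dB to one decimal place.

|j79.8 + 5.56| = √(79.8² + 5.56²) = 79.99
|j79.8 + 9.6| = √(79.8² + 9.6²) = 80.38
|j79.8 + 1800| = √(79.8² + 1800²) = 1802
|j79.8 + 3360| = √(79.8² + 3360²) = 3361
|H(j79.8)| = 16.1 / (79.99 × 80.38 × 1802 × 3361) = 4.1351e-10
20 log₁₀(4.1351e-10) = -187.67 dB

-187.7 dB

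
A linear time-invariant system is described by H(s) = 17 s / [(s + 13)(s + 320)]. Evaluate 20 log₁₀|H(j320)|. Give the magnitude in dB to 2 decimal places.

-28.51 dB

|j320| = 320
|j320 + 13| = √(320² + 13²) = 320.3
|j320 + 320| = √(320² + 320²) = 452.5
|H(j320)| = 17 × 320 / (320.3 × 452.5) = 0.037534
20 log₁₀(0.037534) = -28.511 dB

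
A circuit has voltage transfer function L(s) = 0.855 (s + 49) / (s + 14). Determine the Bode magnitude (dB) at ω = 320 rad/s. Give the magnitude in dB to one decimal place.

-1.3 dB

|j320 + 49| = √(320² + 49²) = 323.7
|j320 + 14| = √(320² + 14²) = 320.3
|L(j320)| = 0.855 × 323.7 / 320.3 = 0.86414
20 log₁₀(0.86414) = -1.27 dB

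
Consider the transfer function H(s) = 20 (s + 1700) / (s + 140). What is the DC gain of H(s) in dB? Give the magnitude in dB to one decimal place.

H(0) = 20 × 1700 / 140 = 242.86
20 log₁₀(242.86) = 47.71 dB

47.7 dB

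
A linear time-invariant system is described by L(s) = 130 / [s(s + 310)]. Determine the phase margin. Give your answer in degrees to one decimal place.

Gain crossover: |L(jω)| = 1 at ω ≈ 0.419 rad/s.
∠L(j0.419) = −90° − arctan(0.419/310) ≈ -90.08°
PM = 180° + (-90.08°) = 89.92°

89.9 deg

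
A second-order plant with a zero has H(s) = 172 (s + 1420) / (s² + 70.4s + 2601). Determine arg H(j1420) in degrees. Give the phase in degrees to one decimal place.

-132.2°

∠(j1420 + 1420) = arctan(1420/1420) = 45.00°
∠[(j1420)² + 70.4(j1420) + 2601] = ∠[-2.0138e+06 + j99968] = 177.16°
∠H(j1420) = 45.00° − 177.16° = -132.16°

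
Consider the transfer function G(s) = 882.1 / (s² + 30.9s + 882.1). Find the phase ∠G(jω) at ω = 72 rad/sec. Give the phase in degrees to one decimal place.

∠[(j72)² + 30.9(j72) + 882.1] = ∠[-4301.9 + j2224.8] = 152.65°
∠G(j72) = −152.65° = -152.65°

-152.7°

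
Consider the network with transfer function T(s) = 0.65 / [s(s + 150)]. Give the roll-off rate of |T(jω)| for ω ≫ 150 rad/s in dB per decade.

With 0 zeros and 2 poles, the high-frequency asymptotic slope is 20 × (0 − 2) = -40 dB/decade.

-40 dB/decade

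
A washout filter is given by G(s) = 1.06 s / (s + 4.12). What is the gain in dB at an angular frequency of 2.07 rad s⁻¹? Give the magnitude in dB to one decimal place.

|j2.07| = 2.07
|j2.07 + 4.12| = √(2.07² + 4.12²) = 4.611
|G(j2.07)| = 1.06 × 2.07 / 4.611 = 0.47588
20 log₁₀(0.47588) = -6.45 dB

-6.4 dB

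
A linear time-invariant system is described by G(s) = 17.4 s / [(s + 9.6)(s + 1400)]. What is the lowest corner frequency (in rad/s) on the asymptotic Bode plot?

Break frequencies occur at each pole and zero magnitude: 9.6 rad/s, 1400 rad/s.
The lowest is 9.6 rad/s.

9.6 rad/s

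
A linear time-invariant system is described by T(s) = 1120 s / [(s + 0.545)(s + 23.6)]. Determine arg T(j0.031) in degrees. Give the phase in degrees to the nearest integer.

∠(j0.031) = 90.00°
∠(j0.031 + 0.545) = arctan(0.031/0.545) = 3.26°
∠(j0.031 + 23.6) = arctan(0.031/23.6) = 0.08°
∠T(j0.031) = 90.00° − (3.26° + 0.08°) = 86.67°

87°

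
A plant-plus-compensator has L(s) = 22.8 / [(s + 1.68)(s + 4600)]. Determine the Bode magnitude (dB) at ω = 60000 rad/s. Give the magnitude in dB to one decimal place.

-164.0 dB

|j60000 + 1.68| = √(60000² + 1.68²) = 6e+04
|j60000 + 4600| = √(60000² + 4600²) = 6.018e+04
|L(j60000)| = 22.8 / (6e+04 × 6.018e+04) = 6.3148e-09
20 log₁₀(6.3148e-09) = -163.99 dB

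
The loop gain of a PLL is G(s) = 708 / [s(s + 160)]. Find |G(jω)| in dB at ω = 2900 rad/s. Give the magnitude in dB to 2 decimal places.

-81.51 dB

|j2900 + 160| = √(2900² + 160²) = 2904
|j2900| = 2900
|G(j2900)| = 708 / (2904 × 2900) = 8.4058e-05
20 log₁₀(8.4058e-05) = -81.508 dB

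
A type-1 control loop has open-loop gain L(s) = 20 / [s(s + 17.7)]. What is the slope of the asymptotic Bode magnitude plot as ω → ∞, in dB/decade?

-40 dB/decade

With 0 zeros and 2 poles, the high-frequency asymptotic slope is 20 × (0 − 2) = -40 dB/decade.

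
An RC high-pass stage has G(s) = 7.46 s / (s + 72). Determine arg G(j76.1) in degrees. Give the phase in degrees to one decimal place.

43.4°

∠(j76.1) = 90.00°
∠(j76.1 + 72) = arctan(76.1/72) = 46.59°
∠G(j76.1) = 90.00° − 46.59° = 43.41°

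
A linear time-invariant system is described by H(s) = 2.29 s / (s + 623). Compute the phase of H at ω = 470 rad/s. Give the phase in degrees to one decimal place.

53.0°

∠(j470) = 90.00°
∠(j470 + 623) = arctan(470/623) = 37.03°
∠H(j470) = 90.00° − 37.03° = 52.97°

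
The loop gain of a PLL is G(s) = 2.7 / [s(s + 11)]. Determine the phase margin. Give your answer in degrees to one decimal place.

88.7°

Gain crossover: |G(jω)| = 1 at ω ≈ 0.245 rad s⁻¹.
∠G(j0.245) = −90° − arctan(0.245/11) ≈ -91.28°
PM = 180° + (-91.28°) = 88.72°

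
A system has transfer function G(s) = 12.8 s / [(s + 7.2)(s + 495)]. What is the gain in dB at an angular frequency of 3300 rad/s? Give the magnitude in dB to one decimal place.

-48.3 dB

|j3300| = 3300
|j3300 + 7.2| = √(3300² + 7.2²) = 3300
|j3300 + 495| = √(3300² + 495²) = 3337
|G(j3300)| = 12.8 × 3300 / (3300 × 3337) = 0.0038359
20 log₁₀(0.0038359) = -48.32 dB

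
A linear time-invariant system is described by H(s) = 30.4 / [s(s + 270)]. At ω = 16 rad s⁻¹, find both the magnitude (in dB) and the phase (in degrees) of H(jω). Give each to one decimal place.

|H| = -43.1 dB, ∠H = -93.4°

|j16 + 270| = √(16² + 270²) = 270.5
|j16| = 16
|H(j16)| = 30.4 / (270.5 × 16) = 0.0070247
20 log₁₀(0.0070247) = -43.07 dB
∠(j16 + 270) = arctan(16/270) = 3.39°
∠(j16) = 90.00°
∠H(j16) = − (3.39° + 90.00°) = -93.39°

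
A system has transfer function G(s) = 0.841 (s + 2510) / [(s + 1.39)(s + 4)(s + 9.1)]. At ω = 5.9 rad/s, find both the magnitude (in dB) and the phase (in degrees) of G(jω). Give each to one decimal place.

|j5.9 + 2510| = √(5.9² + 2510²) = 2510
|j5.9 + 1.39| = √(5.9² + 1.39²) = 6.062
|j5.9 + 4| = √(5.9² + 4²) = 7.128
|j5.9 + 9.1| = √(5.9² + 9.1²) = 10.85
|G(j5.9)| = 0.841 × 2510 / (6.062 × 7.128 × 10.85) = 4.5048
20 log₁₀(4.5048) = 13.07 dB
∠(j5.9 + 2510) = arctan(5.9/2510) = 0.13°
∠(j5.9 + 1.39) = arctan(5.9/1.39) = 76.74°
∠(j5.9 + 4) = arctan(5.9/4) = 55.86°
∠(j5.9 + 9.1) = arctan(5.9/9.1) = 32.96°
∠G(j5.9) = 0.13° − (76.74° + 55.86° + 32.96°) = -165.43°

|G| = 13.1 dB, ∠G = -165.4°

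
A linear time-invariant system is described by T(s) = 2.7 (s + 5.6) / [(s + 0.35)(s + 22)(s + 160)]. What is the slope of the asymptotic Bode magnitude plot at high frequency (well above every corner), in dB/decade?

With 1 zero and 3 poles, the high-frequency asymptotic slope is 20 × (1 − 3) = -40 dB/decade.

-40 dB/decade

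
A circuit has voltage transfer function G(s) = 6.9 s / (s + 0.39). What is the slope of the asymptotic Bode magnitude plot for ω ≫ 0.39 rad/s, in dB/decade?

0 dB/decade

With 1 zero and 1 pole, the high-frequency asymptotic slope is 20 × (1 − 1) = 0 dB/decade.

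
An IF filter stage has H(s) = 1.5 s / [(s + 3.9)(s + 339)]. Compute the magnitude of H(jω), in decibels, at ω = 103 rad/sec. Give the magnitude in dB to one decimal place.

|j103| = 103
|j103 + 3.9| = √(103² + 3.9²) = 103.1
|j103 + 339| = √(103² + 339²) = 354.3
|H(j103)| = 1.5 × 103 / (103.1 × 354.3) = 0.0042306
20 log₁₀(0.0042306) = -47.47 dB

-47.5 dB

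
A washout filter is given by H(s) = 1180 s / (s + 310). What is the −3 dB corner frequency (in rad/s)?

For a single-pole high-pass, the −3 dB point is at the pole: ω = 310 rad/s.

310 rad/s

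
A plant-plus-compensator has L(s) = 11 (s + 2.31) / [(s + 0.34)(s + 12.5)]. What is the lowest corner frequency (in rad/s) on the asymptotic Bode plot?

Break frequencies occur at each pole and zero magnitude: 0.34 rad/s, 2.31 rad/s, 12.5 rad/s.
The lowest is 0.34 rad/s.

0.34 rad/s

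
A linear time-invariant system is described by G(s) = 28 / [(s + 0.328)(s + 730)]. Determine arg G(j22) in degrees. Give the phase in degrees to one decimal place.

-90.9°

∠(j22 + 0.328) = arctan(22/0.328) = 89.15°
∠(j22 + 730) = arctan(22/730) = 1.73°
∠G(j22) = − (89.15° + 1.73°) = -90.87°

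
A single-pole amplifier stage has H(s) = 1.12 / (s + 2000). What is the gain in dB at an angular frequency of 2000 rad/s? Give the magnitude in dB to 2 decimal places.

-68.05 dB

|j2000 + 2000| = √(2000² + 2000²) = 2828
|H(j2000)| = 1.12 / 2828 = 0.00039598
20 log₁₀(0.00039598) = -68.047 dB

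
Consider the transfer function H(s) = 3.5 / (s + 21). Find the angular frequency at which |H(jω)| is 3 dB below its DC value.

21 rad/s

For a single-pole low-pass, the −3 dB point is at the pole: ω = 21 rad/s.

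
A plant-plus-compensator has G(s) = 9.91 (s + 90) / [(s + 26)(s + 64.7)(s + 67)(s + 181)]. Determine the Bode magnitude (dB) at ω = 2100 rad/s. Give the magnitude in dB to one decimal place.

|j2100 + 90| = √(2100² + 90²) = 2102
|j2100 + 26| = √(2100² + 26²) = 2100
|j2100 + 64.7| = √(2100² + 64.7²) = 2101
|j2100 + 67| = √(2100² + 67²) = 2101
|j2100 + 181| = √(2100² + 181²) = 2108
|G(j2100)| = 9.91 × 2102 / (2100 × 2101 × 2101 × 2108) = 1.066e-09
20 log₁₀(1.066e-09) = -179.45 dB

-179.4 dB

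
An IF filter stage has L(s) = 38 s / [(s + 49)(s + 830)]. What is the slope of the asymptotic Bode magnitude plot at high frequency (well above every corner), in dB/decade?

-20 dB/decade

With 1 zero and 2 poles, the high-frequency asymptotic slope is 20 × (1 − 2) = -20 dB/decade.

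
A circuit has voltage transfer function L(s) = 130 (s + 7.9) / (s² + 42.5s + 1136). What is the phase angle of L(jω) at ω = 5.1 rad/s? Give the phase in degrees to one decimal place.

∠(j5.1 + 7.9) = arctan(5.1/7.9) = 32.85°
∠[(j5.1)² + 42.5(j5.1) + 1136] = ∠[1110 + j216.75] = 11.05°
∠L(j5.1) = 32.85° − 11.05° = 21.80°

21.8°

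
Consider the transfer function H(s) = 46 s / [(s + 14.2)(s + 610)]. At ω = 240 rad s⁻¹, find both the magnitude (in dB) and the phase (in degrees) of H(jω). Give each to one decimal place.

|H| = -23.1 dB, ∠H = -18.1°

|j240| = 240
|j240 + 14.2| = √(240² + 14.2²) = 240.4
|j240 + 610| = √(240² + 610²) = 655.5
|H(j240)| = 46 × 240 / (240.4 × 655.5) = 0.070051
20 log₁₀(0.070051) = -23.09 dB
∠(j240) = 90.00°
∠(j240 + 14.2) = arctan(240/14.2) = 86.61°
∠(j240 + 610) = arctan(240/610) = 21.48°
∠H(j240) = 90.00° − (86.61° + 21.48°) = -18.09°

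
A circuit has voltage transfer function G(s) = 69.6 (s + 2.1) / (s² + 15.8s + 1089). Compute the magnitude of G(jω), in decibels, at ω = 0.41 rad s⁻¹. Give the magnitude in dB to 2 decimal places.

|j0.41 + 2.1| = √(0.41² + 2.1²) = 2.14
|(j0.41)² + 15.8(j0.41) + 1089| = |1088.8 + j6.478| = 1089
|G(j0.41)| = 69.6 × 2.14 / 1089 = 0.13677
20 log₁₀(0.13677) = -17.280 dB

-17.28 dB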